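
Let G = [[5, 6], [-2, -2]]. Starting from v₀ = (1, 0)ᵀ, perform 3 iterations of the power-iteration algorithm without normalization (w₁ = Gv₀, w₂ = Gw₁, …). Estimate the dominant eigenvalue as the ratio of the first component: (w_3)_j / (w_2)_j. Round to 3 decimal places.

2.231

w1 = Gv₀ = (5·1 + 6·0; (-2)·1 + (-2)·0) = (5, -2)
w2 = Gw1 = (5·5 + 6·(-2); (-2)·5 + (-2)·(-2)) = (13, -6)
w3 = Gw2 = (29, -14)
Ratio at component: 29 / 13 = 2.231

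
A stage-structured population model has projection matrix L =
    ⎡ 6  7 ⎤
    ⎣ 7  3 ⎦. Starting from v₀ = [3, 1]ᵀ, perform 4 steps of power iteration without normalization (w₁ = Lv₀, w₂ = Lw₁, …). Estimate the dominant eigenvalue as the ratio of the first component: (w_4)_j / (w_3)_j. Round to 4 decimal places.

w1 = Lv₀ = (6·3 + 7·1; 7·3 + 3·1) = (25, 24)
w2 = Lw1 = (6·25 + 7·24; 7·25 + 3·24) = (318, 247)
w3 = Lw2 = (3637, 2967)
w4 = Lw3 = (42591, 34360)
Ratio at component: 42591 / 3637 = 11.7105

λ ≈ 11.7105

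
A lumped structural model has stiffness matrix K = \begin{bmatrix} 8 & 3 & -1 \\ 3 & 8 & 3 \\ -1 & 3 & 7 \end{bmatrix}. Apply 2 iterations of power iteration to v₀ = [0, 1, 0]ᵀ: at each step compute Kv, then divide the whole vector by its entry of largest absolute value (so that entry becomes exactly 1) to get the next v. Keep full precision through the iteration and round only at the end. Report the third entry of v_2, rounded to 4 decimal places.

0.5122

Kv0 = (3.00000, 8.00000, 3.00000); divide by 8.00000 → v1 = (0.37500, 1.00000, 0.37500)
Kv1 = (5.62500, 10.25000, 5.25000); divide by 10.25000 → v2 = (0.54878, 1.00000, 0.51220)
Requested entry of v2: 42/82 = 0.5122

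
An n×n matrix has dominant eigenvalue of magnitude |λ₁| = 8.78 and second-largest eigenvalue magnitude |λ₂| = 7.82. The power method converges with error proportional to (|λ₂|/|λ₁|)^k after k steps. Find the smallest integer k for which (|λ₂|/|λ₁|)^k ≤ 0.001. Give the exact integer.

60

|λ₂/λ₁| = 7.82/8.78 = 0.89066
Need k ≥ ln(0.001) / ln(0.89066) = -6.9078 / -0.1158 ≈ 59.657
Smallest integer k satisfying the bound: 60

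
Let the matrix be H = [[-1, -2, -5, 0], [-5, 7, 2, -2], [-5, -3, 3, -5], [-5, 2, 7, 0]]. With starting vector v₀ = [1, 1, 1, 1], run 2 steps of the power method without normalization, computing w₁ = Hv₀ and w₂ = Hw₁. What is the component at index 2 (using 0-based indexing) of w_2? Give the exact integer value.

w1 = Hv₀ = ((-1)·1 + (-2)·1 + (-5)·1 + 0·1; (-5)·1 + 7·1 + 2·1 + (-2)·1; (-5)·1 + (-3)·1 + 3·1 + (-5)·1; (-5)·1 + 2·1 + 7·1 + 0·1) = (-8, 2, -10, 4)
w2 = Hw1 = ((-1)·(-8) + (-2)·2 + (-5)·(-10) + 0·4; (-5)·(-8) + 7·2 + 2·(-10) + (-2)·4; (-5)·(-8) + (-3)·2 + 3·(-10) + (-5)·4; (-5)·(-8) + 2·2 + 7·(-10) + 0·4) = (54, 26, -16, -26)
The requested component of w2 is -16.

-16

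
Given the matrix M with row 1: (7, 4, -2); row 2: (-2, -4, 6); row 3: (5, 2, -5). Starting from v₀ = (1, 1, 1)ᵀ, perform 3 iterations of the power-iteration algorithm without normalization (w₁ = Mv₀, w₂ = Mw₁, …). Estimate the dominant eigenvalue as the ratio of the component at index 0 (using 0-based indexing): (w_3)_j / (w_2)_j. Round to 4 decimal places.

λ ≈ 5.4068

w1 = Mv₀ = (7·1 + 4·1 + (-2)·1; (-2)·1 + (-4)·1 + 6·1; 5·1 + 2·1 + (-5)·1) = (9, 0, 2)
w2 = Mw1 = (7·9 + 4·0 + (-2)·2; (-2)·9 + (-4)·0 + 6·2; 5·9 + 2·0 + (-5)·2) = (59, -6, 35)
w3 = Mw2 = (319, 116, 108)
Ratio at component: 319 / 59 = 5.4068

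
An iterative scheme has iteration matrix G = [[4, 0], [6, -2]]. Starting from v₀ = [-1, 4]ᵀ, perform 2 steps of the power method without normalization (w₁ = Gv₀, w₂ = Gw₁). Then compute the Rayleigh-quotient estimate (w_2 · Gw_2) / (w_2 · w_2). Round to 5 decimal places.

w1 = Gv₀ = (-4, -14)
w2 = Gw1 = (-16, 4)
Gw2 = (-64, -104)
w2·Gw2 = (-16)·(-64) + 4·(-104) = 608; w2·w2 = (-16)·(-16) + 4·4 = 272
λ ≈ 608/272 = 2.23529

2.23529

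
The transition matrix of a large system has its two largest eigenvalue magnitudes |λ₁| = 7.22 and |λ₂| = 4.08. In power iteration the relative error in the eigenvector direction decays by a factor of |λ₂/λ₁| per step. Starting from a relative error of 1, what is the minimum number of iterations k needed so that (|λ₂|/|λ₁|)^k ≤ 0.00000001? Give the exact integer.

33

|λ₂/λ₁| = 4.08/7.22 = 0.56510
Need k ≥ ln(0.00000001) / ln(0.56510) = -18.4207 / -0.5708 ≈ 32.274
Smallest integer k satisfying the bound: 33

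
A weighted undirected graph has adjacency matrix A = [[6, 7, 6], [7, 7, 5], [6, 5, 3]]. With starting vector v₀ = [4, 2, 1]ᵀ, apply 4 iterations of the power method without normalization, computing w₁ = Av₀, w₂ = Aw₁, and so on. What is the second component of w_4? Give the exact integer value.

255841

w1 = Av₀ = (6·4 + 7·2 + 6·1; 7·4 + 7·2 + 5·1; 6·4 + 5·2 + 3·1) = (44, 47, 37)
w2 = Aw1 = (6·44 + 7·47 + 6·37; 7·44 + 7·47 + 5·37; 6·44 + 5·47 + 3·37) = (815, 822, 610)
w3 = Aw2 = (14304, 14509, 10830)
w4 = Aw3 = (252367, 255841, 190859)
The requested component of w4 is 255841.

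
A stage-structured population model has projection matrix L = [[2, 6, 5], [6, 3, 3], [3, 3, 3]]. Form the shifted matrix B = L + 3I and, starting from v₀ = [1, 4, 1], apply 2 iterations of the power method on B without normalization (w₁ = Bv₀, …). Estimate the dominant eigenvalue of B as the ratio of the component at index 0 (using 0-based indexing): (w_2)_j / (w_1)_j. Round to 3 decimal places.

B = L + 3I has rows (5, 6, 5); (6, 6, 3); (3, 3, 6)
w1 = Bv₀ = (5·1 + 6·4 + 5·1; 6·1 + 6·4 + 3·1; 3·1 + 3·4 + 6·1) = (34, 33, 21)
w2 = Bw1 = (5·34 + 6·33 + 5·21; 6·34 + 6·33 + 3·21; 3·34 + 3·33 + 6·21) = (473, 465, 327)
Ratio: 473/34 = 13.912

μ ≈ 13.912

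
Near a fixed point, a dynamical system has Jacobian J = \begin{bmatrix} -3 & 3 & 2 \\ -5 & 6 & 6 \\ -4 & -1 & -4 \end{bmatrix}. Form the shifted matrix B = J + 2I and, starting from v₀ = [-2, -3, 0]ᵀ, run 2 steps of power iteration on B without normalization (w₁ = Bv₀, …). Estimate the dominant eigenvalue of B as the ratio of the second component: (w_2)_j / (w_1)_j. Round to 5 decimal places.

B = J + 2I has rows (-1, 3, 2); (-5, 8, 6); (-4, -1, -2)
w1 = Bv₀ = ((-1)·(-2) + 3·(-3) + 2·0; (-5)·(-2) + 8·(-3) + 6·0; (-4)·(-2) + (-1)·(-3) + (-2)·0) = (-7, -14, 11)
w2 = Bw1 = ((-1)·(-7) + 3·(-14) + 2·11; (-5)·(-7) + 8·(-14) + 6·11; (-4)·(-7) + (-1)·(-14) + (-2)·11) = (-13, -11, 20)
Ratio: -11/-14 = 0.78571

0.78571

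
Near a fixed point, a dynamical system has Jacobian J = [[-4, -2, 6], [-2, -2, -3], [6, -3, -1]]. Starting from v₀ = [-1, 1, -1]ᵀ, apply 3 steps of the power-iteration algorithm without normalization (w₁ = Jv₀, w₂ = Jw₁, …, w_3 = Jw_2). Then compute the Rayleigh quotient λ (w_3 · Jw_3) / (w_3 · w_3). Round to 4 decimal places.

w1 = Jv₀ = ((-4)·(-1) + (-2)·1 + 6·(-1); (-2)·(-1) + (-2)·1 + (-3)·(-1); 6·(-1) + (-3)·1 + (-1)·(-1)) = (-4, 3, -8)
w2 = Jw1 = ((-4)·(-4) + (-2)·3 + 6·(-8); (-2)·(-4) + (-2)·3 + (-3)·(-8); 6·(-4) + (-3)·3 + (-1)·(-8)) = (-38, 26, -25)
w3 = Jw2 = (-50, 99, -281)
Jw3 = (-1684, 745, -316)
w3·Jw3 = (-50)·(-1684) + 99·745 + (-281)·(-316) = 246751; w3·w3 = (-50)·(-50) + 99·99 + (-281)·(-281) = 91262
λ ≈ 246751/91262 = 2.7038

2.7038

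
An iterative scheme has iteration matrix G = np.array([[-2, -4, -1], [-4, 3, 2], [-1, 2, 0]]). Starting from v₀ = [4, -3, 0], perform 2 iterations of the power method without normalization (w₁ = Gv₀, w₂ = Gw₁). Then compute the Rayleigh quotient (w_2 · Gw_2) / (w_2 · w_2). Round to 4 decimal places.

5.5272

w1 = Gv₀ = ((-2)·4 + (-4)·(-3) + (-1)·0; (-4)·4 + 3·(-3) + 2·0; (-1)·4 + 2·(-3) + 0·0) = (4, -25, -10)
w2 = Gw1 = ((-2)·4 + (-4)·(-25) + (-1)·(-10); (-4)·4 + 3·(-25) + 2·(-10); (-1)·4 + 2·(-25) + 0·(-10)) = (102, -111, -54)
Gw2 = (294, -849, -324)
w2·Gw2 = 102·294 + (-111)·(-849) + (-54)·(-324) = 141723; w2·w2 = 102·102 + (-111)·(-111) + (-54)·(-54) = 25641
λ ≈ 141723/25641 = 5.5272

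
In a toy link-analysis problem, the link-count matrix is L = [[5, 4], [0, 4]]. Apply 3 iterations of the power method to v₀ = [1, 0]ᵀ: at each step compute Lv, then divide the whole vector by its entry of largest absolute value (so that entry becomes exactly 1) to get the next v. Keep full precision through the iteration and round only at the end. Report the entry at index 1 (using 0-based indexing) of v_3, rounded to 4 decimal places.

Lv0 = (5.00000, 0.00000); divide by 5.00000 → v1 = (1.00000, 0.00000)
Lv1 = (5.00000, 0.00000); divide by 5.00000 → v2 = (1.00000, 0.00000)
Lv2 = (5.00000, 0.00000); divide by 5.00000 → v3 = (1.00000, 0.00000)
Requested entry of v3: 0/125 = 0.0000

0.0000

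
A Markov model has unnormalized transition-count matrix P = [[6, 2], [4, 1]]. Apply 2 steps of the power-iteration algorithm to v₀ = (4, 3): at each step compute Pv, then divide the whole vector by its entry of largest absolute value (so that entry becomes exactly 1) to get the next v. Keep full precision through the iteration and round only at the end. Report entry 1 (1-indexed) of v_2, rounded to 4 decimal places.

Pv0 = (30.00000, 19.00000); divide by 30.00000 → v1 = (1.00000, 0.63333)
Pv1 = (7.26667, 4.63333); divide by 7.26667 → v2 = (1.00000, 0.63761)
Requested entry of v2: 218/218 = 1.0000

1.0000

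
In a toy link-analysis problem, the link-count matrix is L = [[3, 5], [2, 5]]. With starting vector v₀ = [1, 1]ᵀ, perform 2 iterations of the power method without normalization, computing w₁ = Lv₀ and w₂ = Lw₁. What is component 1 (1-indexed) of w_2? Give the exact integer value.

59

w1 = Lv₀ = (3·1 + 5·1; 2·1 + 5·1) = (8, 7)
w2 = Lw1 = (3·8 + 5·7; 2·8 + 5·7) = (59, 51)
The requested component of w2 is 59.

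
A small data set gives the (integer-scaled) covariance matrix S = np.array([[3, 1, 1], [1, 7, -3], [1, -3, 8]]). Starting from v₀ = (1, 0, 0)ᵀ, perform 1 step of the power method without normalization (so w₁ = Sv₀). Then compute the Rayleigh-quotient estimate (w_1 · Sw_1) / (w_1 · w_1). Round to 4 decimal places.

w1 = Sv₀ = (3·1 + 1·0 + 1·0; 1·1 + 7·0 + (-3)·0; 1·1 + (-3)·0 + 8·0) = (3, 1, 1)
Sw1 = (11, 7, 8)
w1·Sw1 = 3·11 + 1·7 + 1·8 = 48; w1·w1 = 3·3 + 1·1 + 1·1 = 11
λ ≈ 48/11 = 4.3636

4.3636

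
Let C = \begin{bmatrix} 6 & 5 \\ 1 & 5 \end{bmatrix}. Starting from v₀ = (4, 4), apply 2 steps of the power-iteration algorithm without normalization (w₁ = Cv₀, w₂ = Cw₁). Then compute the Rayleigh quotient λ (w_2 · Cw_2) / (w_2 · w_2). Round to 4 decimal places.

w1 = Cv₀ = (44, 24)
w2 = Cw1 = (384, 164)
Cw2 = (3124, 1204)
w2·Cw2 = 384·3124 + 164·1204 = 1397072; w2·w2 = 384·384 + 164·164 = 174352
λ ≈ 1397072/174352 = 8.0129

8.0129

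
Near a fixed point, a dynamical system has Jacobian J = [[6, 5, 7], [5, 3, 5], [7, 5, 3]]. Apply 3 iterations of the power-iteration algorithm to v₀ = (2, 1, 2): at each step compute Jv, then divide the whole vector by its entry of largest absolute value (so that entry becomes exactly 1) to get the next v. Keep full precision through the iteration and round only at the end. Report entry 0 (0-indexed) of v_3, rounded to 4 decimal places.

1.0000

Jv0 = (31.00000, 23.00000, 25.00000); divide by 31.00000 → v1 = (1.00000, 0.74194, 0.80645)
Jv1 = (15.35484, 11.25806, 13.12903); divide by 15.35484 → v2 = (1.00000, 0.73319, 0.85504)
Jv2 = (15.65126, 11.47479, 13.23109); divide by 15.65126 → v3 = (1.00000, 0.73315, 0.84537)
Requested entry of v3: 7450/7450 = 1.0000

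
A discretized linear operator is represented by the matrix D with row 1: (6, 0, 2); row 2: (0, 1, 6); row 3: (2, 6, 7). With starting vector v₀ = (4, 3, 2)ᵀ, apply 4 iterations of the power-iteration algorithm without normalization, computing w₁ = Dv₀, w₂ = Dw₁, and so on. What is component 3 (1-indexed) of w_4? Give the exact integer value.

w1 = Dv₀ = (6·4 + 0·3 + 2·2; 0·4 + 1·3 + 6·2; 2·4 + 6·3 + 7·2) = (28, 15, 40)
w2 = Dw1 = (6·28 + 0·15 + 2·40; 0·28 + 1·15 + 6·40; 2·28 + 6·15 + 7·40) = (248, 255, 426)
w3 = Dw2 = (2340, 2811, 5008)
w4 = Dw3 = (24056, 32859, 56602)
The requested component of w4 is 56602.

56602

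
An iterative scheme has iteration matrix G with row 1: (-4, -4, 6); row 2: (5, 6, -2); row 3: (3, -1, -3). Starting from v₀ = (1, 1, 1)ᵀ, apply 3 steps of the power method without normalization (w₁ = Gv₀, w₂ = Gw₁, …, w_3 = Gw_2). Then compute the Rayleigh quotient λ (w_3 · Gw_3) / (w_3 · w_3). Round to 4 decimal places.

3.5400

w1 = Gv₀ = (-2, 9, -1)
w2 = Gw1 = (-34, 46, -12)
w3 = Gw2 = (-120, 130, -112)
Gw3 = (-712, 404, -154)
w3·Gw3 = (-120)·(-712) + 130·404 + (-112)·(-154) = 155208; w3·w3 = (-120)·(-120) + 130·130 + (-112)·(-112) = 43844
λ ≈ 155208/43844 = 3.5400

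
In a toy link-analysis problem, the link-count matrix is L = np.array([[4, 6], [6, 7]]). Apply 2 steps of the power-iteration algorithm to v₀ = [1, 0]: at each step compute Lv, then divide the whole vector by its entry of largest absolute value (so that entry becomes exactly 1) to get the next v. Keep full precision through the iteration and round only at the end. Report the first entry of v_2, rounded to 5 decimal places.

0.78788

Lv0 = (4.000000, 6.000000); divide by 6.000000 → v1 = (0.666667, 1.000000)
Lv1 = (8.666667, 11.000000); divide by 11.000000 → v2 = (0.787879, 1.000000)
Requested entry of v2: 52/66 = 0.78788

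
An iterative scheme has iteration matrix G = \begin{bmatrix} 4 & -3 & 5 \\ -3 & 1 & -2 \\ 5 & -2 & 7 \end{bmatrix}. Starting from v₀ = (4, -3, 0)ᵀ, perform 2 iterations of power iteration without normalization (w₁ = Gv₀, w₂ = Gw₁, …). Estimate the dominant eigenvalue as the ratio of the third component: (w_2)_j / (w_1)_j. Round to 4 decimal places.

12.9615

w1 = Gv₀ = (25, -15, 26)
w2 = Gw1 = (275, -142, 337)
Ratio at component: 337 / 26 = 12.9615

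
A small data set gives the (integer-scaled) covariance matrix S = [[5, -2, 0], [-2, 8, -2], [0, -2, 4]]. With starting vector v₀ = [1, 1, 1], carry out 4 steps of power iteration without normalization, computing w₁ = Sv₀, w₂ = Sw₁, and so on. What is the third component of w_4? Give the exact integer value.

-500

w1 = Sv₀ = (5·1 + (-2)·1 + 0·1; (-2)·1 + 8·1 + (-2)·1; 0·1 + (-2)·1 + 4·1) = (3, 4, 2)
w2 = Sw1 = (5·3 + (-2)·4 + 0·2; (-2)·3 + 8·4 + (-2)·2; 0·3 + (-2)·4 + 4·2) = (7, 22, 0)
w3 = Sw2 = (-9, 162, -44)
w4 = Sw3 = (-369, 1402, -500)
The requested component of w4 is -500.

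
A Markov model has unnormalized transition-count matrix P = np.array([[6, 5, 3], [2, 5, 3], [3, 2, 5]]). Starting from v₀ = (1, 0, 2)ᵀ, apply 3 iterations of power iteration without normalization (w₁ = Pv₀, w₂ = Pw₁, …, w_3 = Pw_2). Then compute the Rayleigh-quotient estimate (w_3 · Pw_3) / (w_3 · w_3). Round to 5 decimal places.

λ ≈ 11.29885

w1 = Pv₀ = (12, 8, 13)
w2 = Pw1 = (151, 103, 117)
w3 = Pw2 = (1772, 1168, 1244)
Pw3 = (20204, 13116, 13872)
w3·Pw3 = 1772·20204 + 1168·13116 + 1244·13872 = 68377744; w3·w3 = 1772·1772 + 1168·1168 + 1244·1244 = 6051744
λ ≈ 68377744/6051744 = 11.29885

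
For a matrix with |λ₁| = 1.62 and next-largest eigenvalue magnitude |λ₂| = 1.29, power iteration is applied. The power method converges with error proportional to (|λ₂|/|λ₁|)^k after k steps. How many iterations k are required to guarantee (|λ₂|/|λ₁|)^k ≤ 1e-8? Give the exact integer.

|λ₂/λ₁| = 1.29/1.62 = 0.79630
Need k ≥ ln(1e-8) / ln(0.79630) = -18.4207 / -0.2278 ≈ 80.869
Smallest integer k satisfying the bound: 81

81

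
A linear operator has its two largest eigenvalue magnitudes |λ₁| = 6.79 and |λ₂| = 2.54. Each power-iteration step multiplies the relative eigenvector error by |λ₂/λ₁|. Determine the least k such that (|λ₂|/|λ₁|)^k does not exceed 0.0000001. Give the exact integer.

|λ₂/λ₁| = 2.54/6.79 = 0.37408
Need k ≥ ln(0.0000001) / ln(0.37408) = -16.1181 / -0.9833 ≈ 16.392
Smallest integer k satisfying the bound: 17

17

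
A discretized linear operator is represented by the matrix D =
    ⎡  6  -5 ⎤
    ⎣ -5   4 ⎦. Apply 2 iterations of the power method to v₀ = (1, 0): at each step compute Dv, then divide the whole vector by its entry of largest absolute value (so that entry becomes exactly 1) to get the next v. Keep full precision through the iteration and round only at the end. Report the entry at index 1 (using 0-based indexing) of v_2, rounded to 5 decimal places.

-0.81967

Dv0 = (6.000000, -5.000000); divide by 6.000000 → v1 = (1.000000, -0.833333)
Dv1 = (10.166667, -8.333333); divide by 10.166667 → v2 = (1.000000, -0.819672)
Requested entry of v2: -50/61 = -0.81967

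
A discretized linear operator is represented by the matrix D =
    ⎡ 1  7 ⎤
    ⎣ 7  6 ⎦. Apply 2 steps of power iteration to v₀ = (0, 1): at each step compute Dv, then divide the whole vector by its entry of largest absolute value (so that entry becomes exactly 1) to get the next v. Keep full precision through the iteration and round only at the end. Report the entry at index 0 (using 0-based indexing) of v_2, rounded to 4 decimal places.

Dv0 = (7.00000, 6.00000); divide by 7.00000 → v1 = (1.00000, 0.85714)
Dv1 = (7.00000, 12.14286); divide by 12.14286 → v2 = (0.57647, 1.00000)
Requested entry of v2: 49/85 = 0.5765

0.5765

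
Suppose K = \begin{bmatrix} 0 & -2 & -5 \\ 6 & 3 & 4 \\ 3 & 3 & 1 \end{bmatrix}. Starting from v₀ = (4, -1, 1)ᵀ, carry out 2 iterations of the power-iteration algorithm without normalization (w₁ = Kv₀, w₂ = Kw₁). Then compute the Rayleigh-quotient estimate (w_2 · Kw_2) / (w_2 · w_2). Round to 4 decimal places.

w1 = Kv₀ = (0·4 + (-2)·(-1) + (-5)·1; 6·4 + 3·(-1) + 4·1; 3·4 + 3·(-1) + 1·1) = (-3, 25, 10)
w2 = Kw1 = (0·(-3) + (-2)·25 + (-5)·10; 6·(-3) + 3·25 + 4·10; 3·(-3) + 3·25 + 1·10) = (-100, 97, 76)
Kw2 = (-574, -5, 67)
w2·Kw2 = (-100)·(-574) + 97·(-5) + 76·67 = 62007; w2·w2 = (-100)·(-100) + 97·97 + 76·76 = 25185
λ ≈ 62007/25185 = 2.4621

λ ≈ 2.4621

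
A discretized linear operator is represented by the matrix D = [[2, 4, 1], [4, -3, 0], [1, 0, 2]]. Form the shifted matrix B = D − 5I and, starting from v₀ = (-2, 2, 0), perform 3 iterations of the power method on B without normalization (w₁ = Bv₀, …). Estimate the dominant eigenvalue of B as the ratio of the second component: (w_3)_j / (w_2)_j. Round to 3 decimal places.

B = D − 5I has rows (-3, 4, 1); (4, -8, 0); (1, 0, -3)
w1 = Bv₀ = (14, -24, -2)
w2 = Bw1 = (-140, 248, 20)
w3 = Bw2 = (1432, -2544, -200)
Ratio: -2544/248 = -10.258

μ ≈ -10.258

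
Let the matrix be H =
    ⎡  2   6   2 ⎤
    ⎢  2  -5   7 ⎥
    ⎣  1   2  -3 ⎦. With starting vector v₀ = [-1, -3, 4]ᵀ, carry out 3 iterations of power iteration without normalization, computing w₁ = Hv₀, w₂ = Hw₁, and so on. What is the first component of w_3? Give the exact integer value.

-1550

w1 = Hv₀ = (-12, 41, -19)
w2 = Hw1 = (184, -362, 127)
w3 = Hw2 = (-1550, 3067, -921)
The requested component of w3 is -1550.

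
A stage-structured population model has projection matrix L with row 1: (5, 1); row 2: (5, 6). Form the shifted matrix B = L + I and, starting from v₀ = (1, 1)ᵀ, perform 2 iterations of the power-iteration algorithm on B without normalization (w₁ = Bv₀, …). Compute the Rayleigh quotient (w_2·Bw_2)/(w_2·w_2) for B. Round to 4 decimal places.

μ ≈ 9.0870

B = L + I has rows (6, 1); (5, 7)
w1 = Bv₀ = (7, 12)
w2 = Bw1 = (54, 119)
Bw2 = (443, 1103)
w2·Bw2 = 155179; w2·w2 = 17077; μ ≈ 155179/17077 = 9.0870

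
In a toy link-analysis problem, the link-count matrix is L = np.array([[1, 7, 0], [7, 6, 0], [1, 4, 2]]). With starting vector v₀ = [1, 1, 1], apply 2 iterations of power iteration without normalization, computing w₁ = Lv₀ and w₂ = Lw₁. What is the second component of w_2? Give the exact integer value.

134

w1 = Lv₀ = (1·1 + 7·1 + 0·1; 7·1 + 6·1 + 0·1; 1·1 + 4·1 + 2·1) = (8, 13, 7)
w2 = Lw1 = (1·8 + 7·13 + 0·7; 7·8 + 6·13 + 0·7; 1·8 + 4·13 + 2·7) = (99, 134, 74)
The requested component of w2 is 134.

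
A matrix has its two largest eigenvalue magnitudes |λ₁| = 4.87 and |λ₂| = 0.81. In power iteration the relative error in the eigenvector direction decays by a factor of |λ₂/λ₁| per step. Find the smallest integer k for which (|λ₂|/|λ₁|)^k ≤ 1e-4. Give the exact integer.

6

|λ₂/λ₁| = 0.81/4.87 = 0.16632
Need k ≥ ln(1e-4) / ln(0.16632) = -9.2103 / -1.7938 ≈ 5.134
Smallest integer k satisfying the bound: 6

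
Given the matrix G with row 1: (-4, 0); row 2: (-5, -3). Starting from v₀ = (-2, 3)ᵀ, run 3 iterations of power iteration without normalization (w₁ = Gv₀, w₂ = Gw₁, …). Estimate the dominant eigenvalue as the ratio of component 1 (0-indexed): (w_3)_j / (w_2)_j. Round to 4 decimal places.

w1 = Gv₀ = ((-4)·(-2) + 0·3; (-5)·(-2) + (-3)·3) = (8, 1)
w2 = Gw1 = ((-4)·8 + 0·1; (-5)·8 + (-3)·1) = (-32, -43)
w3 = Gw2 = (128, 289)
Ratio at component: 289 / -43 = -6.7209

λ ≈ -6.7209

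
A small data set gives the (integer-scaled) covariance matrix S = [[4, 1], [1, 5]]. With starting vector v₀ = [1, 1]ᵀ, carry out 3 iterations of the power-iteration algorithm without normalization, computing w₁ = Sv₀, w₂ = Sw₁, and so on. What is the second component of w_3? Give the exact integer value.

w1 = Sv₀ = (4·1 + 1·1; 1·1 + 5·1) = (5, 6)
w2 = Sw1 = (4·5 + 1·6; 1·5 + 5·6) = (26, 35)
w3 = Sw2 = (139, 201)
The requested component of w3 is 201.

201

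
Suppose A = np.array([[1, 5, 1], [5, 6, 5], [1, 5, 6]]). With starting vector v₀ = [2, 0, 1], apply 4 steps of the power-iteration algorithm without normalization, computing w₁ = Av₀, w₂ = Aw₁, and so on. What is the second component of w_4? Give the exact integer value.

w1 = Av₀ = (1·2 + 5·0 + 1·1; 5·2 + 6·0 + 5·1; 1·2 + 5·0 + 6·1) = (3, 15, 8)
w2 = Aw1 = (1·3 + 5·15 + 1·8; 5·3 + 6·15 + 5·8; 1·3 + 5·15 + 6·8) = (86, 145, 126)
w3 = Aw2 = (937, 1930, 1567)
w4 = Aw3 = (12154, 24100, 19989)
The requested component of w4 is 24100.

24100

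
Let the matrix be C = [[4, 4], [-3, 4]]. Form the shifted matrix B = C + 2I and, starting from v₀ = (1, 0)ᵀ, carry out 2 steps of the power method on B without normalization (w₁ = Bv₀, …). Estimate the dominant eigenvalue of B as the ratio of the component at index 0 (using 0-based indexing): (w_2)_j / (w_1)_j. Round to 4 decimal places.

B = C + 2I has rows (6, 4); (-3, 6)
w1 = Bv₀ = (6, -3)
w2 = Bw1 = (24, -36)
Ratio: 24/6 = 4.0000

4.0000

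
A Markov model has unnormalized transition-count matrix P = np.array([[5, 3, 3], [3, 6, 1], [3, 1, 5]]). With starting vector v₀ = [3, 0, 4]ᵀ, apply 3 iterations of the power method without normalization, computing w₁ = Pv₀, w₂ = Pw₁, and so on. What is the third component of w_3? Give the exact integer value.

2166

w1 = Pv₀ = (27, 13, 29)
w2 = Pw1 = (261, 188, 239)
w3 = Pw2 = (2586, 2150, 2166)
The requested component of w3 is 2166.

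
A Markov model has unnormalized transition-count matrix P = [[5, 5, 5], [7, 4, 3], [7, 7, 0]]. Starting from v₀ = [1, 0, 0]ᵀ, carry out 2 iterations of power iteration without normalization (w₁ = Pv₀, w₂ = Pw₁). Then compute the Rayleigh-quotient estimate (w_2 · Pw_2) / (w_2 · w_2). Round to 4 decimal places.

14.4975

w1 = Pv₀ = (5, 7, 7)
w2 = Pw1 = (95, 84, 84)
Pw2 = (1315, 1253, 1253)
w2·Pw2 = 95·1315 + 84·1253 + 84·1253 = 335429; w2·w2 = 95·95 + 84·84 + 84·84 = 23137
λ ≈ 335429/23137 = 14.4975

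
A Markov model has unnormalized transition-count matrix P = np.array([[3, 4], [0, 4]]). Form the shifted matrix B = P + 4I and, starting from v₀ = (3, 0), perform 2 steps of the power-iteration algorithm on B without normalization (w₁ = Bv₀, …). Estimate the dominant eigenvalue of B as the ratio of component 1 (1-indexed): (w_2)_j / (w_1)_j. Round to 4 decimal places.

μ ≈ 7.0000

B = P + 4I has rows (7, 4); (0, 8)
w1 = Bv₀ = (7·3 + 4·0; 0·3 + 8·0) = (21, 0)
w2 = Bw1 = (7·21 + 4·0; 0·21 + 8·0) = (147, 0)
Ratio: 147/21 = 7.0000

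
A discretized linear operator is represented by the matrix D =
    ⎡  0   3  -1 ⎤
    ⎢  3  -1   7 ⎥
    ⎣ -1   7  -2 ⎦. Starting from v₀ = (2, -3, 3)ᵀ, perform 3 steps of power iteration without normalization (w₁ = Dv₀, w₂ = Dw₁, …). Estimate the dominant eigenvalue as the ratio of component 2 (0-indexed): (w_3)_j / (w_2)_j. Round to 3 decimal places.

w1 = Dv₀ = (0·2 + 3·(-3) + (-1)·3; 3·2 + (-1)·(-3) + 7·3; (-1)·2 + 7·(-3) + (-2)·3) = (-12, 30, -29)
w2 = Dw1 = (0·(-12) + 3·30 + (-1)·(-29); 3·(-12) + (-1)·30 + 7·(-29); (-1)·(-12) + 7·30 + (-2)·(-29)) = (119, -269, 280)
w3 = Dw2 = (-1087, 2586, -2562)
Ratio at component: -2562 / 280 = -9.150

λ ≈ -9.150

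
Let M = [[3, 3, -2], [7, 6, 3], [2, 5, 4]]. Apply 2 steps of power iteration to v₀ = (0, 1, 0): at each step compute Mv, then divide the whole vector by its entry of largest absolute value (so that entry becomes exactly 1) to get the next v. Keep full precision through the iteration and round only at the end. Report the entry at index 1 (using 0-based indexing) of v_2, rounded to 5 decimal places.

1.00000

Mv0 = (3.000000, 6.000000, 5.000000); divide by 6.000000 → v1 = (0.500000, 1.000000, 0.833333)
Mv1 = (2.833333, 12.000000, 9.333333); divide by 12.000000 → v2 = (0.236111, 1.000000, 0.777778)
Requested entry of v2: 72/72 = 1.00000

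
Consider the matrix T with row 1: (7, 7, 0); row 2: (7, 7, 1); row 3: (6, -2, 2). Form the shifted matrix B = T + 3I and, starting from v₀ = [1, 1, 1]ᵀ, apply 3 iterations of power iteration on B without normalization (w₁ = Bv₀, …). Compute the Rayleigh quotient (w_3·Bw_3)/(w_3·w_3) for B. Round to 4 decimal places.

B = T + 3I has rows (10, 7, 0); (7, 10, 1); (6, -2, 5)
w1 = Bv₀ = (17, 18, 9)
w2 = Bw1 = (296, 308, 111)
w3 = Bw2 = (5116, 5263, 1715)
Bw3 = (88001, 90157, 28745)
w3·Bw3 = 974007082; w3·w3 = 56813850; μ ≈ 974007082/56813850 = 17.1438

17.1438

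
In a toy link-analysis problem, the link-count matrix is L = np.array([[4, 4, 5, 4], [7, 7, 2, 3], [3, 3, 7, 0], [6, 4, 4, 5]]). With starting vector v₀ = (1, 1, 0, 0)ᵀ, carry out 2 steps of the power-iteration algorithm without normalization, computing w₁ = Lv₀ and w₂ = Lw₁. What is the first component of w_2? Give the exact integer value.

w1 = Lv₀ = (8, 14, 6, 10)
w2 = Lw1 = (158, 196, 108, 178)
The requested component of w2 is 158.

158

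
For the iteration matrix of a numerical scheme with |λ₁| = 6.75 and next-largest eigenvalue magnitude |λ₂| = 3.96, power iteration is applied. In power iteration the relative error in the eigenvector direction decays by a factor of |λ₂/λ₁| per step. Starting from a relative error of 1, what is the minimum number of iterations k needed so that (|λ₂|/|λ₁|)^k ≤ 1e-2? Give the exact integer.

9

|λ₂/λ₁| = 3.96/6.75 = 0.58667
Need k ≥ ln(1e-2) / ln(0.58667) = -4.6052 / -0.5333 ≈ 8.635
Smallest integer k satisfying the bound: 9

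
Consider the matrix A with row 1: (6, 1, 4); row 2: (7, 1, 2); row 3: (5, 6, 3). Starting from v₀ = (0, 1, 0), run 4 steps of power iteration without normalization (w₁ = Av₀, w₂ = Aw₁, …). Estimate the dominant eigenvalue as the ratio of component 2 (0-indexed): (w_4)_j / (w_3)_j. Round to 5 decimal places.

w1 = Av₀ = (1, 1, 6)
w2 = Aw1 = (31, 20, 29)
w3 = Aw2 = (322, 295, 362)
w4 = Aw3 = (3675, 3273, 4466)
Ratio at component: 4466 / 362 = 12.33702

12.33702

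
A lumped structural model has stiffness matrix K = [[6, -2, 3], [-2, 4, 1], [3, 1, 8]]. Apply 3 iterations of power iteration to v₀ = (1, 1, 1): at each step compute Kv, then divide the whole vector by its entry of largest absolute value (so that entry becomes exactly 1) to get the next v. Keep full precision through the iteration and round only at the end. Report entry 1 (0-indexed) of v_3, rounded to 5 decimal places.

0.01349

Kv0 = (7.000000, 3.000000, 12.000000); divide by 12.000000 → v1 = (0.583333, 0.250000, 1.000000)
Kv1 = (6.000000, 0.833333, 10.000000); divide by 10.000000 → v2 = (0.600000, 0.083333, 1.000000)
Kv2 = (6.433333, 0.133333, 9.883333); divide by 9.883333 → v3 = (0.650927, 0.013491, 1.000000)
Requested entry of v3: 16/1186 = 0.01349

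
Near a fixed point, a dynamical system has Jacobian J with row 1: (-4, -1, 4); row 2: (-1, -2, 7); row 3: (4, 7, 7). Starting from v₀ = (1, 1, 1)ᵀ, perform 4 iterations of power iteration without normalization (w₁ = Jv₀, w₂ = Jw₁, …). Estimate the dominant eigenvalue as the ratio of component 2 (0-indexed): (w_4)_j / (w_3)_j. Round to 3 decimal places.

λ ≈ 9.742

w1 = Jv₀ = (-1, 4, 18)
w2 = Jw1 = (72, 119, 150)
w3 = Jw2 = (193, 740, 2171)
w4 = Jw3 = (7172, 13524, 21149)
Ratio at component: 21149 / 2171 = 9.742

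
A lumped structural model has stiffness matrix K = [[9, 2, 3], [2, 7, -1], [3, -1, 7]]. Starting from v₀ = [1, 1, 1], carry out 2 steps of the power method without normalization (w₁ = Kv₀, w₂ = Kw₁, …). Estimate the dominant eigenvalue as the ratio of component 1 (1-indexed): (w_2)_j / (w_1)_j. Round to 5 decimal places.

λ ≈ 12.07143

w1 = Kv₀ = (9·1 + 2·1 + 3·1; 2·1 + 7·1 + (-1)·1; 3·1 + (-1)·1 + 7·1) = (14, 8, 9)
w2 = Kw1 = (9·14 + 2·8 + 3·9; 2·14 + 7·8 + (-1)·9; 3·14 + (-1)·8 + 7·9) = (169, 75, 97)
Ratio at component: 169 / 14 = 12.07143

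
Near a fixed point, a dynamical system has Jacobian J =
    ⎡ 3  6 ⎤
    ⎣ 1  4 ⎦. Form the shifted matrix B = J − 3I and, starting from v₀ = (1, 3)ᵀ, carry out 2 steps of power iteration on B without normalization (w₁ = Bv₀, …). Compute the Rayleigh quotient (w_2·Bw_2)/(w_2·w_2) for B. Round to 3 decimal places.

B = J − 3I has rows (0, 6); (1, 1)
w1 = Bv₀ = (0·1 + 6·3; 1·1 + 1·3) = (18, 4)
w2 = Bw1 = (0·18 + 6·4; 1·18 + 1·4) = (24, 22)
Bw2 = (132, 46)
w2·Bw2 = 4180; w2·w2 = 1060; μ ≈ 4180/1060 = 3.943

3.943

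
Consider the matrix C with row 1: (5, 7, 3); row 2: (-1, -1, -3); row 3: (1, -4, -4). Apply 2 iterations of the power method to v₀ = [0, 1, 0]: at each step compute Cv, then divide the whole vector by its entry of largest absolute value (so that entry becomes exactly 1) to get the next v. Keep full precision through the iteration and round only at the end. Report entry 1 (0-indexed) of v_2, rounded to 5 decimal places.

0.22222

Cv0 = (7.000000, -1.000000, -4.000000); divide by 7.000000 → v1 = (1.000000, -0.142857, -0.571429)
Cv1 = (2.285714, 0.857143, 3.857143); divide by 3.857143 → v2 = (0.592593, 0.222222, 1.000000)
Requested entry of v2: 6/27 = 0.22222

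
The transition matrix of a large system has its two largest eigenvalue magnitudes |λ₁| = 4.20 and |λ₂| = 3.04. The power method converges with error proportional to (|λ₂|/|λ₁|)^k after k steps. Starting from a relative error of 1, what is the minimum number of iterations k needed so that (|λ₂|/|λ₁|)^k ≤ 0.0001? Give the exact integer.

|λ₂/λ₁| = 3.04/4.20 = 0.72381
Need k ≥ ln(0.0001) / ln(0.72381) = -9.2103 / -0.3232 ≈ 28.495
Smallest integer k satisfying the bound: 29

29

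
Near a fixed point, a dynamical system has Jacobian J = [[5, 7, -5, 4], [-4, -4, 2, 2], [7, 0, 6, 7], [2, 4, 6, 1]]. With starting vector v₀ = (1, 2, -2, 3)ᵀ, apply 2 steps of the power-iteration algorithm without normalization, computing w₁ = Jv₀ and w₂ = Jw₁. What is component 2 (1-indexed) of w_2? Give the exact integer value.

-90

w1 = Jv₀ = (41, -10, 16, 1)
w2 = Jw1 = (59, -90, 390, 139)
The requested component of w2 is -90.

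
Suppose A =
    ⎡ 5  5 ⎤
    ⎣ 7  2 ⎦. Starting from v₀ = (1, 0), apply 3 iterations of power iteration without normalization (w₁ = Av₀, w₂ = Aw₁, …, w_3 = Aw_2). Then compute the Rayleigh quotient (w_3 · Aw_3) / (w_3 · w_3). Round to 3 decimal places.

w1 = Av₀ = (5·1 + 5·0; 7·1 + 2·0) = (5, 7)
w2 = Aw1 = (5·5 + 5·7; 7·5 + 2·7) = (60, 49)
w3 = Aw2 = (545, 518)
Aw3 = (5315, 4851)
w3·Aw3 = 545·5315 + 518·4851 = 5409493; w3·w3 = 545·545 + 518·518 = 565349
λ ≈ 5409493/565349 = 9.568

λ ≈ 9.568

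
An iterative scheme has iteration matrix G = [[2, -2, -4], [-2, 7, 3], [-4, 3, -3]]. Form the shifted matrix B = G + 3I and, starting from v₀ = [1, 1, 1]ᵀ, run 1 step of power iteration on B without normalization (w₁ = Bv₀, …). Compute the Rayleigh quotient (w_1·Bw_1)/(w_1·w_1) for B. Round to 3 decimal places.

9.634

B = G + 3I has rows (5, -2, -4); (-2, 10, 3); (-4, 3, 0)
w1 = Bv₀ = (5·1 + (-2)·1 + (-4)·1; (-2)·1 + 10·1 + 3·1; (-4)·1 + 3·1 + 0·1) = (-1, 11, -1)
Bw1 = (-23, 109, 37)
w1·Bw1 = 1185; w1·w1 = 123; μ ≈ 1185/123 = 9.634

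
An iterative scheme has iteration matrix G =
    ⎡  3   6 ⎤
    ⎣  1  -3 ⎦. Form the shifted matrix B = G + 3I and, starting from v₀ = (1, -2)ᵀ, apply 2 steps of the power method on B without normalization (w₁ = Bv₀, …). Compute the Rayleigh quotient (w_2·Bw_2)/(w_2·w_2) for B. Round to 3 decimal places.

B = G + 3I has rows (6, 6); (1, 0)
w1 = Bv₀ = (-6, 1)
w2 = Bw1 = (-30, -6)
Bw2 = (-216, -30)
w2·Bw2 = 6660; w2·w2 = 936; μ ≈ 6660/936 = 7.115

μ ≈ 7.115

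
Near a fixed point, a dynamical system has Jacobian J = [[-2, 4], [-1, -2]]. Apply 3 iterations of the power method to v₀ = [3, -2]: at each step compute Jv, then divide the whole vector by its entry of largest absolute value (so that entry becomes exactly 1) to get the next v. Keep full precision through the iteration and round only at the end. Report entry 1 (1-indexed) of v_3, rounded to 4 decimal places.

0.2857

Jv0 = (-14.00000, 1.00000); divide by -14.00000 → v1 = (1.00000, -0.07143)
Jv1 = (-2.28571, -0.85714); divide by -2.28571 → v2 = (1.00000, 0.37500)
Jv2 = (-0.50000, -1.75000); divide by -1.75000 → v3 = (0.28571, 1.00000)
Requested entry of v3: -16/-56 = 0.2857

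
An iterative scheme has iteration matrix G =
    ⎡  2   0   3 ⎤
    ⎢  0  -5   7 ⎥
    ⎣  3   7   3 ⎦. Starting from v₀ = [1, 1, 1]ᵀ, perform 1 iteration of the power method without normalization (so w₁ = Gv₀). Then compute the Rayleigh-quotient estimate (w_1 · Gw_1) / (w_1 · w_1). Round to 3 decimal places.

λ ≈ 6.520

w1 = Gv₀ = (5, 2, 13)
Gw1 = (49, 81, 68)
w1·Gw1 = 5·49 + 2·81 + 13·68 = 1291; w1·w1 = 5·5 + 2·2 + 13·13 = 198
λ ≈ 1291/198 = 6.520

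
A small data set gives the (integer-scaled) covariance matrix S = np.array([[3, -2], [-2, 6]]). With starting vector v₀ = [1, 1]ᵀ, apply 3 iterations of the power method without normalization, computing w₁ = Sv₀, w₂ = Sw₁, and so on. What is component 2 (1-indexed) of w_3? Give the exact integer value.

w1 = Sv₀ = (1, 4)
w2 = Sw1 = (-5, 22)
w3 = Sw2 = (-59, 142)
The requested component of w3 is 142.

142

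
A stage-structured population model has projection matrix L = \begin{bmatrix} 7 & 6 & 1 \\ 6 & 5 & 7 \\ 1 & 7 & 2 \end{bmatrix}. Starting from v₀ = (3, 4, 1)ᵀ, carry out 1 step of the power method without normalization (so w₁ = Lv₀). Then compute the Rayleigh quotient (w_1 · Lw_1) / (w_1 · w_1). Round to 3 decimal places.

14.490

w1 = Lv₀ = (46, 45, 33)
Lw1 = (625, 732, 427)
w1·Lw1 = 46·625 + 45·732 + 33·427 = 75781; w1·w1 = 46·46 + 45·45 + 33·33 = 5230
λ ≈ 75781/5230 = 14.490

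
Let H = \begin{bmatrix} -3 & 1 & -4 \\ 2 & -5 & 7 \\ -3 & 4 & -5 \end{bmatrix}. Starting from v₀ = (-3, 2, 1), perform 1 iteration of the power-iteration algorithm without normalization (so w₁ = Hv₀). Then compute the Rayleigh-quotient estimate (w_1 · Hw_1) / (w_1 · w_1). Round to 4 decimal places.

w1 = Hv₀ = ((-3)·(-3) + 1·2 + (-4)·1; 2·(-3) + (-5)·2 + 7·1; (-3)·(-3) + 4·2 + (-5)·1) = (7, -9, 12)
Hw1 = (-78, 143, -117)
w1·Hw1 = 7·(-78) + (-9)·143 + 12·(-117) = -3237; w1·w1 = 7·7 + (-9)·(-9) + 12·12 = 274
λ ≈ -3237/274 = -11.8139

-11.8139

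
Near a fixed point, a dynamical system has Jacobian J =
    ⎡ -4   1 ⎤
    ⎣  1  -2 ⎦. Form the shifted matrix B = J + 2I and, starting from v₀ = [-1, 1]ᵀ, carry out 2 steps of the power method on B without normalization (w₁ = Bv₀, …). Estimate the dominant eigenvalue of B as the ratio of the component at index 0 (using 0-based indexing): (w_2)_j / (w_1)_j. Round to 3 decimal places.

B = J + 2I has rows (-2, 1); (1, 0)
w1 = Bv₀ = (3, -1)
w2 = Bw1 = (-7, 3)
Ratio: -7/3 = -2.333

-2.333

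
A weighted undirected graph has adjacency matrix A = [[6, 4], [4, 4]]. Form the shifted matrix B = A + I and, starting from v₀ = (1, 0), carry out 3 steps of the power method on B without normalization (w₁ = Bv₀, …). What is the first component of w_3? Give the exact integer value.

647

B = A + I has rows (7, 4); (4, 5)
w1 = Bv₀ = (7, 4)
w2 = Bw1 = (65, 48)
w3 = Bw2 = (647, 500)
Requested component of w3: 647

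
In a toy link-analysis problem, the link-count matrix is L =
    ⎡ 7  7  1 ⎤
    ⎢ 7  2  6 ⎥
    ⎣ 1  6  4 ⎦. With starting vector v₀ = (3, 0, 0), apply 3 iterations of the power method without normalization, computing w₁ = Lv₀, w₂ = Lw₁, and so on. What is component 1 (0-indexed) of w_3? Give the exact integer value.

w1 = Lv₀ = (7·3 + 7·0 + 1·0; 7·3 + 2·0 + 6·0; 1·3 + 6·0 + 4·0) = (21, 21, 3)
w2 = Lw1 = (7·21 + 7·21 + 1·3; 7·21 + 2·21 + 6·3; 1·21 + 6·21 + 4·3) = (297, 207, 159)
w3 = Lw2 = (3687, 3447, 2175)
The requested component of w3 is 3447.

3447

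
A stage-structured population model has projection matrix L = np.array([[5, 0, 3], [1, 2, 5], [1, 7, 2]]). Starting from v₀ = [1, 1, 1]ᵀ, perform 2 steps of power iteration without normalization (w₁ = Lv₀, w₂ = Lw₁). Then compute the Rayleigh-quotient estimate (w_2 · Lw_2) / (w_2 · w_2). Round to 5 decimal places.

8.76870

w1 = Lv₀ = (8, 8, 10)
w2 = Lw1 = (70, 74, 84)
Lw2 = (602, 638, 756)
w2·Lw2 = 70·602 + 74·638 + 84·756 = 152856; w2·w2 = 70·70 + 74·74 + 84·84 = 17432
λ ≈ 152856/17432 = 8.76870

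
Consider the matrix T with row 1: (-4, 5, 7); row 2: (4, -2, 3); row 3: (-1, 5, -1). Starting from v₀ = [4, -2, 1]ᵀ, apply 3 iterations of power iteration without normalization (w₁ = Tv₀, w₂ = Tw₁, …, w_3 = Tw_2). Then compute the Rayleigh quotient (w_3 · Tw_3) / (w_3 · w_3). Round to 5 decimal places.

w1 = Tv₀ = ((-4)·4 + 5·(-2) + 7·1; 4·4 + (-2)·(-2) + 3·1; (-1)·4 + 5·(-2) + (-1)·1) = (-19, 23, -15)
w2 = Tw1 = ((-4)·(-19) + 5·23 + 7·(-15); 4·(-19) + (-2)·23 + 3·(-15); (-1)·(-19) + 5·23 + (-1)·(-15)) = (86, -167, 149)
w3 = Tw2 = (-136, 1125, -1070)
Tw3 = (-1321, -6004, 6831)
w3·Tw3 = (-136)·(-1321) + 1125·(-6004) + (-1070)·6831 = -13884014; w3·w3 = (-136)·(-136) + 1125·1125 + (-1070)·(-1070) = 2429021
λ ≈ -13884014/2429021 = -5.71589

λ ≈ -5.71589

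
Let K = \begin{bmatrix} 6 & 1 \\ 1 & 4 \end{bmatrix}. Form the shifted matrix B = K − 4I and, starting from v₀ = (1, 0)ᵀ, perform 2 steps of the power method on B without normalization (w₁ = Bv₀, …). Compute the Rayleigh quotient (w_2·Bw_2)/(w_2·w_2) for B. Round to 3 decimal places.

B = K − 4I has rows (2, 1); (1, 0)
w1 = Bv₀ = (2·1 + 1·0; 1·1 + 0·0) = (2, 1)
w2 = Bw1 = (2·2 + 1·1; 1·2 + 0·1) = (5, 2)
Bw2 = (12, 5)
w2·Bw2 = 70; w2·w2 = 29; μ ≈ 70/29 = 2.414

μ ≈ 2.414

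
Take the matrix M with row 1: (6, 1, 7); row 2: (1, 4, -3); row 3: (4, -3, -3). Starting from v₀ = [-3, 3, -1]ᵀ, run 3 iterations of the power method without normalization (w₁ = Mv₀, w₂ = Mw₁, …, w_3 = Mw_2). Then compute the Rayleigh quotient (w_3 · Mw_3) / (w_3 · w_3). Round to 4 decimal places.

8.6315

w1 = Mv₀ = (-22, 12, -18)
w2 = Mw1 = (-246, 80, -70)
w3 = Mw2 = (-1886, 284, -1014)
Mw3 = (-18130, 2292, -5354)
w3·Mw3 = (-1886)·(-18130) + 284·2292 + (-1014)·(-5354) = 40273064; w3·w3 = (-1886)·(-1886) + 284·284 + (-1014)·(-1014) = 4665848
λ ≈ 40273064/4665848 = 8.6315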